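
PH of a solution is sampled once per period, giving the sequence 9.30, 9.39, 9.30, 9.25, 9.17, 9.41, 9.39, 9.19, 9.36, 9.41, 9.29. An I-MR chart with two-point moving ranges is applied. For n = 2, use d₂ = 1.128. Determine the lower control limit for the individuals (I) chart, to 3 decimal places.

9.019

X̄ = (9.30 + 9.39 + 9.30 + 9.25 + 9.17 + 9.41 + 9.39 + 9.19 + 9.36 + 9.41 + 9.29) / 11 = 9.3145
Moving ranges: 0.09, 0.09, 0.05, 0.08, 0.24, 0.02, 0.20, 0.17, 0.05, 0.12; M̄R̄ = 1.1100 / 10 = 0.1110
LCL = X̄ − 3·M̄R̄/d₂ = 9.3145 − 3 × 0.1110 / 1.128 = 9.0193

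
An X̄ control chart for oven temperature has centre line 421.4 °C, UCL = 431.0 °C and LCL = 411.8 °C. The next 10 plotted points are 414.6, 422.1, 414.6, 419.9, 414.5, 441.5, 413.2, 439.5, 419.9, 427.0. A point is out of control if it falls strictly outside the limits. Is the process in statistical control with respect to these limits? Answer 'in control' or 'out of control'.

Compare each point to [411.8, 431.0]: sample 6 = 441.5 > UCL; sample 8 = 439.5 > UCL.

out of control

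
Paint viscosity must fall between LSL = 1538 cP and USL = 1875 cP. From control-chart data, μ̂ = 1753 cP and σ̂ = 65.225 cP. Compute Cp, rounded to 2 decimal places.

Cp = (USL − LSL) / (6σ̂) = (1875 − 1538) / (6 × 65.225) = 337.0000 / 391.3500 = 0.8611

0.86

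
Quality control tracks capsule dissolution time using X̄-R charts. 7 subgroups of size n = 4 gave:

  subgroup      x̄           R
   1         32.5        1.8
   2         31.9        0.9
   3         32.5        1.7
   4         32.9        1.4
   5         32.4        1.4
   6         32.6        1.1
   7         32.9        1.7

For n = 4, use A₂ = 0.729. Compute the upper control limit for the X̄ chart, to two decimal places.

33.57

X̄̄ = (32.5 + 31.9 + 32.5 + 32.9 + 32.4 + 32.6 + 32.9) / 7 = 227.7000 / 7 = 32.5286
R̄ = (1.8 + 0.9 + 1.7 + 1.4 + 1.4 + 1.1 + 1.7) / 7 = 10.0000 / 7 = 1.4286
UCL = X̄̄ + A₂·R̄ = 32.5286 + 0.729 × 1.4286 = 33.5700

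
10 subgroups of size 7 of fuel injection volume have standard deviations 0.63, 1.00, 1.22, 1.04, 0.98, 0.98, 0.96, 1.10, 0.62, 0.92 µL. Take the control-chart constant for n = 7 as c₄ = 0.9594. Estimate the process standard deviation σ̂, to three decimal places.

s̄ = (0.63 + 1.00 + 1.22 + 1.04 + 0.98 + 0.98 + 0.96 + 1.10 + 0.62 + 0.92) / 10 = 0.9450
σ̂ = s̄ / c₄ = 0.9450 / 0.9594 = 0.9850

0.985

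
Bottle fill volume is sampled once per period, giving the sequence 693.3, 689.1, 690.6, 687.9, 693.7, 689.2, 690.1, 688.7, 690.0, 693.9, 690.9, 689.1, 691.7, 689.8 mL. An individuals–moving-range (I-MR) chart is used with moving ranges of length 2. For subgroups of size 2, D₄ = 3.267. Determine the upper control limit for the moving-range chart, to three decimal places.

8.921

Moving ranges: 4.2, 1.5, 2.7, 5.8, 4.5, 0.9, 1.4, 1.3, 3.9, 3.0, 1.8, 2.6, 1.9; M̄R̄ = 35.5000 / 13 = 2.7308
UCL_MR = D₄·M̄R̄ = 3.267 × 2.7308 = 8.9214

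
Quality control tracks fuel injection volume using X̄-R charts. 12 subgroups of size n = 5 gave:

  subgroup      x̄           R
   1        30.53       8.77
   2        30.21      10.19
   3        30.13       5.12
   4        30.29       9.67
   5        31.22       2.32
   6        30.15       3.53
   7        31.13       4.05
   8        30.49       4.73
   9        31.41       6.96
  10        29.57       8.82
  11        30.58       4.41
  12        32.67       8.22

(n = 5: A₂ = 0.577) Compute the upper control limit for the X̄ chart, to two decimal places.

34.39

X̄̄ = (30.53 + 30.21 + 30.13 + 30.29 + 31.22 + 30.15 + 31.13 + 30.49 + 31.41 + 29.57 + 30.58 + 32.67) / 12 = 368.3800 / 12 = 30.6983
R̄ = (8.77 + 10.19 + 5.12 + 9.67 + 2.32 + 3.53 + 4.05 + 4.73 + 6.96 + 8.82 + 4.41 + 8.22) / 12 = 76.7900 / 12 = 6.3992
UCL = X̄̄ + A₂·R̄ = 30.6983 + 0.577 × 6.3992 = 34.3907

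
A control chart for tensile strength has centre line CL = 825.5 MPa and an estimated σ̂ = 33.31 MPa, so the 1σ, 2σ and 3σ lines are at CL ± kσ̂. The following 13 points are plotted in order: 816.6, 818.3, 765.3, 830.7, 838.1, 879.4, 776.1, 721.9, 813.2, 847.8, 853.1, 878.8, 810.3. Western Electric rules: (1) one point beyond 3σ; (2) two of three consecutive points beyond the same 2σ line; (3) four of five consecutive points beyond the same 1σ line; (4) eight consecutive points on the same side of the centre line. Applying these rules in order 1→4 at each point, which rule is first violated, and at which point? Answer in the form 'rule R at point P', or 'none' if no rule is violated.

Zone of each point (C = within 1σ̂, B = 1σ̂–2σ̂, A = 2σ̂–3σ̂, * = beyond 3σ̂; sign = side of CL): 1:-C, 2:-C, 3:-B, 4:+C, 5:+C, 6:+B, 7:-B, 8:-*, 9:-C, 10:+C, 11:+C, 12:+B, 13:-C
Rule 1 (one point beyond the 3σ limits) is satisfied at point 8.

rule 1 at point 8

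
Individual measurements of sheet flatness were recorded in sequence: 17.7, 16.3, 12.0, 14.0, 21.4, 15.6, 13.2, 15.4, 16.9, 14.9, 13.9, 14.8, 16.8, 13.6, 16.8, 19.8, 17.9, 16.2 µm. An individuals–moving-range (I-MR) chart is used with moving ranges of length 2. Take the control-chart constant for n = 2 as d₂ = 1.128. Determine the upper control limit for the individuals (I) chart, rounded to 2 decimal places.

X̄ = (17.7 + 16.3 + 12.0 + 14.0 + 21.4 + 15.6 + 13.2 + 15.4 + 16.9 + 14.9 + 13.9 + 14.8 + 16.8 + 13.6 + 16.8 + 19.8 + 17.9 + 16.2) / 18 = 15.9556
Moving ranges: 1.4, 4.3, 2.0, 7.4, 5.8, 2.4, 2.2, 1.5, 2.0, 1.0, 0.9, 2.0, 3.2, 3.2, 3.0, 1.9, 1.7; M̄R̄ = 45.9000 / 17 = 2.7000
UCL = X̄ + 3·M̄R̄/d₂ = 15.9556 + 3 × 2.7000 / 1.128 = 23.1364

23.14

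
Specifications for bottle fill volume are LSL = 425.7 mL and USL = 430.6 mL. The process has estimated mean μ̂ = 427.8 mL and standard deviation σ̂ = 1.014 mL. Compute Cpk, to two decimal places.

Cpu = (USL − μ̂) / (3σ̂) = (430.6 − 427.8) / (3 × 1.014) = 0.9204; Cpl = (μ̂ − LSL) / (3σ̂) = (427.8 − 425.7) / (3 × 1.014) = 0.6903; Cpk = min(Cpu, Cpl) = 0.6903

0.69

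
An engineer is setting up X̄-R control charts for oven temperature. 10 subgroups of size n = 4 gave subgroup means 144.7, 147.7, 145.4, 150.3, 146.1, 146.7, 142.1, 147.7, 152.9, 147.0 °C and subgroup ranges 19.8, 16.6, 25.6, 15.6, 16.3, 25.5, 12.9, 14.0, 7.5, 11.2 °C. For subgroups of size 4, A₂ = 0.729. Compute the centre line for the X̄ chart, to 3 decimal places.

X̄̄ = (144.7 + 147.7 + 145.4 + 150.3 + 146.1 + 146.7 + 142.1 + 147.7 + 152.9 + 147.0) / 10 = 1470.6000 / 10 = 147.0600
CL = X̄̄ = 147.0600

147.060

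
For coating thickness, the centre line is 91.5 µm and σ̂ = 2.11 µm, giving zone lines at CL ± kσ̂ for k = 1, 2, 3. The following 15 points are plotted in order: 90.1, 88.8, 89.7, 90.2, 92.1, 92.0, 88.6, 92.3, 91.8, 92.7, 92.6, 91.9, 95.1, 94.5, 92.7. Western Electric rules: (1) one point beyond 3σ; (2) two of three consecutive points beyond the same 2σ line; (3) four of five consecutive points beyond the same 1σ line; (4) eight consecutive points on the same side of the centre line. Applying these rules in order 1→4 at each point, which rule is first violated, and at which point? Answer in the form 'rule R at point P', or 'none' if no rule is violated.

Zone of each point (C = within 1σ̂, B = 1σ̂–2σ̂, A = 2σ̂–3σ̂, * = beyond 3σ̂; sign = side of CL): 1:-C, 2:-B, 3:-C, 4:-C, 5:+C, 6:+C, 7:-B, 8:+C, 9:+C, 10:+C, 11:+C, 12:+C, 13:+B, 14:+B, 15:+C
Rule 4 (eight consecutive points on the same side of the centre line) is satisfied at point 15.

rule 4 at point 15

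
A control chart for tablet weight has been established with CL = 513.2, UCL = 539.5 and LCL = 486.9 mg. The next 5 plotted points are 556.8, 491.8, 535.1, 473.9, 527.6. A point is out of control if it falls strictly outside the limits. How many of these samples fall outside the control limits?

Compare each point to [486.9, 539.5]: sample 1 = 556.8 > UCL; sample 4 = 473.9 < LCL.

2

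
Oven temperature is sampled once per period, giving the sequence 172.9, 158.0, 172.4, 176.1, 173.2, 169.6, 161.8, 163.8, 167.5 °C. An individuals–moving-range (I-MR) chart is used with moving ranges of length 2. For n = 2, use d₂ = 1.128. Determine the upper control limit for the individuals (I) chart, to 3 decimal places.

185.986

X̄ = (172.9 + 158.0 + 172.4 + 176.1 + 173.2 + 169.6 + 161.8 + 163.8 + 167.5) / 9 = 168.3667
Moving ranges: 14.9, 14.4, 3.7, 2.9, 3.6, 7.8, 2.0, 3.7; M̄R̄ = 53.0000 / 8 = 6.6250
UCL = X̄ + 3·M̄R̄/d₂ = 168.3667 + 3 × 6.6250 / 1.128 = 185.9863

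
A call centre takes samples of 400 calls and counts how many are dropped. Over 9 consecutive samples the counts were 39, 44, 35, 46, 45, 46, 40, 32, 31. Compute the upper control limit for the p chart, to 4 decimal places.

p̄ = Σdᵢ / (k·n) = 358 / (9 × 400) = 0.09944
UCL = p̄ + 3·√(p̄(1−p̄)/n) = 0.09944 + 3 × √(0.09944×0.90056/400) = 0.09944 + 3 × 0.01496 = 0.14433

0.1443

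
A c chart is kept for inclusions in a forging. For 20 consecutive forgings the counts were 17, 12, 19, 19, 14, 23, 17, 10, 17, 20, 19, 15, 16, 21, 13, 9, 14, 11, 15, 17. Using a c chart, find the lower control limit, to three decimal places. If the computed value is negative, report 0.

3.938

c̄ = (17 + 12 + 19 + 19 + 14 + 23 + 17 + 10 + 17 + 20 + 19 + 15 + 16 + 21 + 13 + 9 + 14 + 11 + 15 + 17) / 20 = 318 / 20 = 15.9000
LCL = c̄ − 3√c̄ = 15.9000 − 3 × 3.9875 = 3.9376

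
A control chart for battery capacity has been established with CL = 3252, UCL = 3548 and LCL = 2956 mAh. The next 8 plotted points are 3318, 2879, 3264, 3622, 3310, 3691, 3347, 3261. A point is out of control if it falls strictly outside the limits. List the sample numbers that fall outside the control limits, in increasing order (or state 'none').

2, 4, 6

Compare each point to [2956, 3548]: sample 2 = 2879 < LCL; sample 4 = 3622 > UCL; sample 6 = 3691 > UCL.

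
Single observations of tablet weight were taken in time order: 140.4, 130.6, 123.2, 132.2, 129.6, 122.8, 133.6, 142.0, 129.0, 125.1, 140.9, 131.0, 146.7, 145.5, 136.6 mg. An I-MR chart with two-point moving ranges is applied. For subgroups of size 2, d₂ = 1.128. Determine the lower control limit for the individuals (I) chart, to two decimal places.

X̄ = (140.4 + 130.6 + 123.2 + 132.2 + 129.6 + 122.8 + 133.6 + 142.0 + 129.0 + 125.1 + 140.9 + 131.0 + 146.7 + 145.5 + 136.6) / 15 = 133.9467
Moving ranges: 9.8, 7.4, 9.0, 2.6, 6.8, 10.8, 8.4, 13.0, 3.9, 15.8, 9.9, 15.7, 1.2, 8.9; M̄R̄ = 123.2000 / 14 = 8.8000
LCL = X̄ − 3·M̄R̄/d₂ = 133.9467 − 3 × 8.8000 / 1.128 = 110.5424

110.54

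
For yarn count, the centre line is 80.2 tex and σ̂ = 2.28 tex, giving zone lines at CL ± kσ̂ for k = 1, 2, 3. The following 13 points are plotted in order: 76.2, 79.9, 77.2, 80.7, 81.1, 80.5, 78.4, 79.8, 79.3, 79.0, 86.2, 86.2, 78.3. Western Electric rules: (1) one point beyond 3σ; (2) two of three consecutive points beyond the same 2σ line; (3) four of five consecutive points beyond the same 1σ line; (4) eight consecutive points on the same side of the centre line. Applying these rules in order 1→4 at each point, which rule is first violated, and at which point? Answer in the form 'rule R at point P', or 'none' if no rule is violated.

Zone of each point (C = within 1σ̂, B = 1σ̂–2σ̂, A = 2σ̂–3σ̂, * = beyond 3σ̂; sign = side of CL): 1:-B, 2:-C, 3:-B, 4:+C, 5:+C, 6:+C, 7:-C, 8:-C, 9:-C, 10:-C, 11:+A, 12:+A, 13:-C
Rule 2 (two of three consecutive points beyond the same 2σ limit) is satisfied at point 12.

rule 2 at point 12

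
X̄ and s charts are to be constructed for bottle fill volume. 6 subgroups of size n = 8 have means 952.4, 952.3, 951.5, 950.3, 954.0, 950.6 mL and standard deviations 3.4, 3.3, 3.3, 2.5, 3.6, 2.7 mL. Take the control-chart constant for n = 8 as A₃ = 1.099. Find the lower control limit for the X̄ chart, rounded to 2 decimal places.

948.41

X̄̄ = (952.4 + 952.3 + 951.5 + 950.3 + 954.0 + 950.6) / 6 = 951.8500
s̄ = (3.4 + 3.3 + 3.3 + 2.5 + 3.6 + 2.7) / 6 = 3.1333
LCL = X̄̄ − A₃·s̄ = 951.8500 − 1.099 × 3.1333 = 948.4065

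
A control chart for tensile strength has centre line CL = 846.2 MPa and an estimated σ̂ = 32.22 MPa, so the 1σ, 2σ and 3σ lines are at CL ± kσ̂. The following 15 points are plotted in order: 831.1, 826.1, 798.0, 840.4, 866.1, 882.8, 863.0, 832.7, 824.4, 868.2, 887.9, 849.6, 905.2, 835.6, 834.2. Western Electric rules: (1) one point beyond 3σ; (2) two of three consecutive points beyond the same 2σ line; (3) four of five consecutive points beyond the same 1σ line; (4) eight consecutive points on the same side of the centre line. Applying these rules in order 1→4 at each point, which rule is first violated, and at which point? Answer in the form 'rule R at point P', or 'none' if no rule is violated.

none

Zone of each point (C = within 1σ̂, B = 1σ̂–2σ̂, A = 2σ̂–3σ̂, * = beyond 3σ̂; sign = side of CL): 1:-C, 2:-C, 3:-B, 4:-C, 5:+C, 6:+B, 7:+C, 8:-C, 9:-C, 10:+C, 11:+B, 12:+C, 13:+B, 14:-C, 15:-C
No rule fires across all 15 points.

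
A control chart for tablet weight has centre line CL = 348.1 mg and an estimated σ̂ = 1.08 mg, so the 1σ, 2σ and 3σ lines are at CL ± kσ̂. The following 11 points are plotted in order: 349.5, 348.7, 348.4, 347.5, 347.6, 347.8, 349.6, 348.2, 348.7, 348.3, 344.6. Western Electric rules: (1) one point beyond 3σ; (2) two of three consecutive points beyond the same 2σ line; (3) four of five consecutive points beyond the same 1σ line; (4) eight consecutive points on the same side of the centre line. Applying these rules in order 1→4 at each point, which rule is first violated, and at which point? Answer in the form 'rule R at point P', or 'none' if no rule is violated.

rule 1 at point 11

Zone of each point (C = within 1σ̂, B = 1σ̂–2σ̂, A = 2σ̂–3σ̂, * = beyond 3σ̂; sign = side of CL): 1:+B, 2:+C, 3:+C, 4:-C, 5:-C, 6:-C, 7:+B, 8:+C, 9:+C, 10:+C, 11:-*
Rule 1 (one point beyond the 3σ limits) is satisfied at point 11.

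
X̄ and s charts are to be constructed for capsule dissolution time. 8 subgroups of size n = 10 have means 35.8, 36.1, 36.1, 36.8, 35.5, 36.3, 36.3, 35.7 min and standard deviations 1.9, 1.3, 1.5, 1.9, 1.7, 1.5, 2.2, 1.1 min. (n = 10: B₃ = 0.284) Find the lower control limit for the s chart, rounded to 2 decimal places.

s̄ = (1.9 + 1.3 + 1.5 + 1.9 + 1.7 + 1.5 + 2.2 + 1.1) / 8 = 1.6375
LCL_s = B₃·s̄ = 0.284 × 1.6375 = 0.4650

0.47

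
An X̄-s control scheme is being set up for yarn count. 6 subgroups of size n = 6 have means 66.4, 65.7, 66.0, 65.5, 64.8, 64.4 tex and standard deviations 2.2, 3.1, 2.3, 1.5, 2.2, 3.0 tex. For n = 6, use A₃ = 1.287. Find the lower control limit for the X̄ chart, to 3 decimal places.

X̄̄ = (66.4 + 65.7 + 66.0 + 65.5 + 64.8 + 64.4) / 6 = 65.4667
s̄ = (2.2 + 3.1 + 2.3 + 1.5 + 2.2 + 3.0) / 6 = 2.3833
LCL = X̄̄ − A₃·s̄ = 65.4667 − 1.287 × 2.3833 = 62.3993

62.399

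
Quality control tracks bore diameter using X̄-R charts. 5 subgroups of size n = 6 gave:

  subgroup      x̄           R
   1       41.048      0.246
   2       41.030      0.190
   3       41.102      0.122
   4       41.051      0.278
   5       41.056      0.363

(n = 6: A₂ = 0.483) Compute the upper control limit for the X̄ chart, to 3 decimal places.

41.173

X̄̄ = (41.048 + 41.030 + 41.102 + 41.051 + 41.056) / 5 = 205.2870 / 5 = 41.0574
R̄ = (0.246 + 0.190 + 0.122 + 0.278 + 0.363) / 5 = 1.1990 / 5 = 0.2398
UCL = X̄̄ + A₂·R̄ = 41.0574 + 0.483 × 0.2398 = 41.1732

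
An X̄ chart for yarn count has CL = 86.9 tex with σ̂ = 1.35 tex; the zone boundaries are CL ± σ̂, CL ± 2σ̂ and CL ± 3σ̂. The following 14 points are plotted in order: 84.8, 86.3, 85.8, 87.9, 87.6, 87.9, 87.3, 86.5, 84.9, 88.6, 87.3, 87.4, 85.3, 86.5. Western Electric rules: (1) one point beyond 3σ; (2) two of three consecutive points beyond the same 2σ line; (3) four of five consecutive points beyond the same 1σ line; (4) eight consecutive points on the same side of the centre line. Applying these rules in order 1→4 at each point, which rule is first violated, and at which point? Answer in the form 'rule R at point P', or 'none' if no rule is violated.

Zone of each point (C = within 1σ̂, B = 1σ̂–2σ̂, A = 2σ̂–3σ̂, * = beyond 3σ̂; sign = side of CL): 1:-B, 2:-C, 3:-C, 4:+C, 5:+C, 6:+C, 7:+C, 8:-C, 9:-B, 10:+B, 11:+C, 12:+C, 13:-B, 14:-C
No rule fires across all 14 points.

none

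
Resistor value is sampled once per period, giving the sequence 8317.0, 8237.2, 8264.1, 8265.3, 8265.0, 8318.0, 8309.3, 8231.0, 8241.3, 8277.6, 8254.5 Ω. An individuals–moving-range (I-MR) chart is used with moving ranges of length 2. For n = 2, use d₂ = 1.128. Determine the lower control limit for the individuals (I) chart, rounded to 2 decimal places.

X̄ = (8317.0 + 8237.2 + 8264.1 + 8265.3 + 8265.0 + 8318.0 + 8309.3 + 8231.0 + 8241.3 + 8277.6 + 8254.5) / 11 = 8270.9364
Moving ranges: 79.8, 26.9, 1.2, 0.3, 53.0, 8.7, 78.3, 10.3, 36.3, 23.1; M̄R̄ = 317.9000 / 10 = 31.7900
LCL = X̄ − 3·M̄R̄/d₂ = 8270.9364 − 3 × 31.7900 / 1.128 = 8186.3885

8186.39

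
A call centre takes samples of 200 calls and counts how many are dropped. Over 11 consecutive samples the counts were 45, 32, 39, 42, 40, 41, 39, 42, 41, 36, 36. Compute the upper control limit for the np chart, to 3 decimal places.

56.232

p̄ = Σdᵢ / (k·n) = 433 / (11 × 200) = 0.19682
UCL = np̄ + 3·√(np̄(1−p̄)) = 39.3636 + 3 × √(39.3636×0.80318) = 39.3636 + 3 × 5.6228 = 56.2321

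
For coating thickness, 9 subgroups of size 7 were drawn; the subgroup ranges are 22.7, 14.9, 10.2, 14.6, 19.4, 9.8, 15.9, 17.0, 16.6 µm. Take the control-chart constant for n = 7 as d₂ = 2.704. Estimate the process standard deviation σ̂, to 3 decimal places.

5.798

R̄ = (22.7 + 14.9 + 10.2 + 14.6 + 19.4 + 9.8 + 15.9 + 17.0 + 16.6) / 9 = 15.6778
σ̂ = R̄ / d₂ = 15.6778 / 2.704 = 5.7980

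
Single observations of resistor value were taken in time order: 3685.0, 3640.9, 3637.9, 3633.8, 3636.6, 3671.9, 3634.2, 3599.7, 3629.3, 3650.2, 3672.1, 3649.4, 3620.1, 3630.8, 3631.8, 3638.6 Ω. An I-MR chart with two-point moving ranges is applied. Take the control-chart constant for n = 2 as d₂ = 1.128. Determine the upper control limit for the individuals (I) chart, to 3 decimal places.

3695.365

X̄ = (3685.0 + 3640.9 + 3637.9 + 3633.8 + 3636.6 + 3671.9 + 3634.2 + 3599.7 + 3629.3 + 3650.2 + 3672.1 + 3649.4 + 3620.1 + 3630.8 + 3631.8 + 3638.6) / 16 = 3641.3938
Moving ranges: 44.1, 3.0, 4.1, 2.8, 35.3, 37.7, 34.5, 29.6, 20.9, 21.9, 22.7, 29.3, 10.7, 1.0, 6.8; M̄R̄ = 304.4000 / 15 = 20.2933
UCL = X̄ + 3·M̄R̄/d₂ = 3641.3938 + 3 × 20.2933 / 1.128 = 3695.3654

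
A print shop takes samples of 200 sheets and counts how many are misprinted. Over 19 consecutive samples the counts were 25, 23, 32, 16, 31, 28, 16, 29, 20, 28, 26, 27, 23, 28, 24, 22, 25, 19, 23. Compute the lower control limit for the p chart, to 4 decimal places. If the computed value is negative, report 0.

0.0529

p̄ = Σdᵢ / (k·n) = 465 / (19 × 200) = 0.12237
LCL = p̄ − 3·√(p̄(1−p̄)/n) = 0.12237 − 3 × 0.02317 = 0.05285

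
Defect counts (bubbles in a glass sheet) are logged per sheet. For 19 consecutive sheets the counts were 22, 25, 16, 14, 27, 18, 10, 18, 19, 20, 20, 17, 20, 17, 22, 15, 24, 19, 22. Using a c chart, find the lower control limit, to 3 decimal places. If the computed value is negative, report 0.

6.062

c̄ = (22 + 25 + 16 + 14 + 27 + 18 + 10 + 18 + 19 + 20 + 20 + 17 + 20 + 17 + 22 + 15 + 24 + 19 + 22) / 19 = 365 / 19 = 19.2105
LCL = c̄ − 3√c̄ = 19.2105 − 3 × 4.3830 = 6.0616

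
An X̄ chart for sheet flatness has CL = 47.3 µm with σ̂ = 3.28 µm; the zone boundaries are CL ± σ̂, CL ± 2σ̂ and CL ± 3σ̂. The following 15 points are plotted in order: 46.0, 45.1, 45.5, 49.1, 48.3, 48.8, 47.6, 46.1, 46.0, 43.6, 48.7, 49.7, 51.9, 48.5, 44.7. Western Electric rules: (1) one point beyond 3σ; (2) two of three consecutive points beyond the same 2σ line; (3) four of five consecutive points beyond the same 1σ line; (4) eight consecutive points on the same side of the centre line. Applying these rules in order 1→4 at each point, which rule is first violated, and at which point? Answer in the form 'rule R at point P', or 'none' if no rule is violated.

none

Zone of each point (C = within 1σ̂, B = 1σ̂–2σ̂, A = 2σ̂–3σ̂, * = beyond 3σ̂; sign = side of CL): 1:-C, 2:-C, 3:-C, 4:+C, 5:+C, 6:+C, 7:+C, 8:-C, 9:-C, 10:-B, 11:+C, 12:+C, 13:+B, 14:+C, 15:-C
No rule fires across all 15 points.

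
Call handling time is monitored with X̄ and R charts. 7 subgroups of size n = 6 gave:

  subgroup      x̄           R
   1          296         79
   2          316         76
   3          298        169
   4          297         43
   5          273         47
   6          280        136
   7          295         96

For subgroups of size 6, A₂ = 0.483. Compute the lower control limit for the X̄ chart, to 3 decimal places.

X̄̄ = (296 + 316 + 298 + 297 + 273 + 280 + 295) / 7 = 2055.0000 / 7 = 293.5714
R̄ = (79 + 76 + 169 + 43 + 47 + 136 + 96) / 7 = 646.0000 / 7 = 92.2857
LCL = X̄̄ − A₂·R̄ = 293.5714 − 0.483 × 92.2857 = 248.9974

248.997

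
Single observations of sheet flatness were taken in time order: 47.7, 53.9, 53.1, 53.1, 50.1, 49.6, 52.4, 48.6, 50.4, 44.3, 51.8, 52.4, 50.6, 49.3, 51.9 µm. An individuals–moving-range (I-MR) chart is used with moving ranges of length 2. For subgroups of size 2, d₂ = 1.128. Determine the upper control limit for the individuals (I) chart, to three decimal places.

X̄ = (47.7 + 53.9 + 53.1 + 53.1 + 50.1 + 49.6 + 52.4 + 48.6 + 50.4 + 44.3 + 51.8 + 52.4 + 50.6 + 49.3 + 51.9) / 15 = 50.6133
Moving ranges: 6.2, 0.8, 0.0, 3.0, 0.5, 2.8, 3.8, 1.8, 6.1, 7.5, 0.6, 1.8, 1.3, 2.6; M̄R̄ = 38.8000 / 14 = 2.7714
UCL = X̄ + 3·M̄R̄/d₂ = 50.6133 + 3 × 2.7714 / 1.128 = 57.9842

57.984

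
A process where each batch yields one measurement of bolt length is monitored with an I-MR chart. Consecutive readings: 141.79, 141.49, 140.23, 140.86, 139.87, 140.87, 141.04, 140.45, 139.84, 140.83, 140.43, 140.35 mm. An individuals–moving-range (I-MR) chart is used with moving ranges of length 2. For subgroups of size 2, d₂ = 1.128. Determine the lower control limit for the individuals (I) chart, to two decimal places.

X̄ = (141.79 + 141.49 + 140.23 + 140.86 + 139.87 + 140.87 + 141.04 + 140.45 + 139.84 + 140.83 + 140.43 + 140.35) / 12 = 140.6708
Moving ranges: 0.30, 1.26, 0.63, 0.99, 1.00, 0.17, 0.59, 0.61, 0.99, 0.40, 0.08; M̄R̄ = 7.0200 / 11 = 0.6382
LCL = X̄ − 3·M̄R̄/d₂ = 140.6708 − 3 × 0.6382 / 1.128 = 138.9735

138.97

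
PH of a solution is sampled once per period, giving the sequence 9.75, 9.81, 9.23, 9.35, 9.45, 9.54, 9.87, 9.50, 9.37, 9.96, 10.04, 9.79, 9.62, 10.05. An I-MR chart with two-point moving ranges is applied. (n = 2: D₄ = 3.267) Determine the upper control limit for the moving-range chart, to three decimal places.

0.829

Moving ranges: 0.06, 0.58, 0.12, 0.10, 0.09, 0.33, 0.37, 0.13, 0.59, 0.08, 0.25, 0.17, 0.43; M̄R̄ = 3.3000 / 13 = 0.2538
UCL_MR = D₄·M̄R̄ = 3.267 × 0.2538 = 0.8293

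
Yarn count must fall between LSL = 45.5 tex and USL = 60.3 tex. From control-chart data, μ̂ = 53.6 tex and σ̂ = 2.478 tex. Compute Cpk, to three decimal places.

0.901

Cpu = (USL − μ̂) / (3σ̂) = (60.3 − 53.6) / (3 × 2.478) = 0.9013; Cpl = (μ̂ − LSL) / (3σ̂) = (53.6 − 45.5) / (3 × 2.478) = 1.0896; Cpk = min(Cpu, Cpl) = 0.9013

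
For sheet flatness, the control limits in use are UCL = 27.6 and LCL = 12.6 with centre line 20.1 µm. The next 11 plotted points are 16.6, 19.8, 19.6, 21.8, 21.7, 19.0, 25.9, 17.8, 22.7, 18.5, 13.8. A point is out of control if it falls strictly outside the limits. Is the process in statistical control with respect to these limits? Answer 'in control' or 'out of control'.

in control

All 11 points lie within [12.6, 27.6].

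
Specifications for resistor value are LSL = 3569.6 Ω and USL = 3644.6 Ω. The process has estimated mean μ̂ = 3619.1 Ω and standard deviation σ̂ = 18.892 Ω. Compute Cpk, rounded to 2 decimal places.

Cpu = (USL − μ̂) / (3σ̂) = (3644.6 − 3619.1) / (3 × 18.892) = 0.4499; Cpl = (μ̂ − LSL) / (3σ̂) = (3619.1 − 3569.6) / (3 × 18.892) = 0.8734; Cpk = min(Cpu, Cpl) = 0.4499

0.45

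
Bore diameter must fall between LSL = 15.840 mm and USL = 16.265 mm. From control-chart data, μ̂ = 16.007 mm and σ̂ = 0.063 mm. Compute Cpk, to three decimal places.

0.884

Cpu = (USL − μ̂) / (3σ̂) = (16.265 − 16.007) / (3 × 0.063) = 1.3651; Cpl = (μ̂ − LSL) / (3σ̂) = (16.007 − 15.840) / (3 × 0.063) = 0.8836; Cpk = min(Cpu, Cpl) = 0.8836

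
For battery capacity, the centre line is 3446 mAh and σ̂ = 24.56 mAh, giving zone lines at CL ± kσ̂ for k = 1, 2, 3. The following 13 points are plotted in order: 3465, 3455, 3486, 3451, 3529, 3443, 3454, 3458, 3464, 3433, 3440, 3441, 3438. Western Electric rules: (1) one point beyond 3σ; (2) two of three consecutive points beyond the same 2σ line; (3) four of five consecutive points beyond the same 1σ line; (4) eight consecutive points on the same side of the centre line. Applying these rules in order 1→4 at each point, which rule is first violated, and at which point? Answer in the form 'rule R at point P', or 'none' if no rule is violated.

rule 1 at point 5

Zone of each point (C = within 1σ̂, B = 1σ̂–2σ̂, A = 2σ̂–3σ̂, * = beyond 3σ̂; sign = side of CL): 1:+C, 2:+C, 3:+B, 4:+C, 5:+*, 6:-C, 7:+C, 8:+C, 9:+C, 10:-C, 11:-C, 12:-C, 13:-C
Rule 1 (one point beyond the 3σ limits) is satisfied at point 5.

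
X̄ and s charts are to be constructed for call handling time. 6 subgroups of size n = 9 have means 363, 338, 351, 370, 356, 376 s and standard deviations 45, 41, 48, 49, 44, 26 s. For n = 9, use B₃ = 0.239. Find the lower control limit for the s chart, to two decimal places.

10.08

s̄ = (45 + 41 + 48 + 49 + 44 + 26) / 6 = 42.1667
LCL_s = B₃·s̄ = 0.239 × 42.1667 = 10.0778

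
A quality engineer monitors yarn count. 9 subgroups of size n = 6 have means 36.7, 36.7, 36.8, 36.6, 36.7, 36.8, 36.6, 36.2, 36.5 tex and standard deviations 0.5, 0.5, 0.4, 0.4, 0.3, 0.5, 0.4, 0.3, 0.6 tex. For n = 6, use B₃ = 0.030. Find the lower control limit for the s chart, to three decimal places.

0.013

s̄ = (0.5 + 0.5 + 0.4 + 0.4 + 0.3 + 0.5 + 0.4 + 0.3 + 0.6) / 9 = 0.4333
LCL_s = B₃·s̄ = 0.030 × 0.4333 = 0.0130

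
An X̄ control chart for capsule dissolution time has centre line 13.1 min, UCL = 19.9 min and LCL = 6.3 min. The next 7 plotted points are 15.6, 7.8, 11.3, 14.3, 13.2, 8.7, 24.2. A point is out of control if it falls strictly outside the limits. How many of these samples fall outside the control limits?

Compare each point to [6.3, 19.9]: sample 7 = 24.2 > UCL.

1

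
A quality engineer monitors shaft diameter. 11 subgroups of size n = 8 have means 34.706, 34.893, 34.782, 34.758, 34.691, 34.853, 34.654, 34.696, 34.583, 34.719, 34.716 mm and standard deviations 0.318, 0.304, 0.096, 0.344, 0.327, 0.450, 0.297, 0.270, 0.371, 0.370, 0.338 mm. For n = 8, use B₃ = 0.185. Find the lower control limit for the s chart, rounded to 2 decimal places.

0.06

s̄ = (0.318 + 0.304 + 0.096 + 0.344 + 0.327 + 0.450 + 0.297 + 0.270 + 0.371 + 0.370 + 0.338) / 11 = 0.3168
LCL_s = B₃·s̄ = 0.185 × 0.3168 = 0.0586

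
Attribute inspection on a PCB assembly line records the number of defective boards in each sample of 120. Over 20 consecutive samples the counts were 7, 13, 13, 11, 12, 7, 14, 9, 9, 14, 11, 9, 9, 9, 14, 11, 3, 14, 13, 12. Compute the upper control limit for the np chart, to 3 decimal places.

20.066

p̄ = Σdᵢ / (k·n) = 214 / (20 × 120) = 0.08917
UCL = np̄ + 3·√(np̄(1−p̄)) = 10.7000 + 3 × √(10.7000×0.91083) = 10.7000 + 3 × 3.1218 = 20.0655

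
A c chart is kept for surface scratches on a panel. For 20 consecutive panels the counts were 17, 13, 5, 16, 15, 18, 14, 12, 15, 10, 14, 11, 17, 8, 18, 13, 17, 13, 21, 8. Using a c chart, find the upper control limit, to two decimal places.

24.87

c̄ = (17 + 13 + 5 + 16 + 15 + 18 + 14 + 12 + 15 + 10 + 14 + 11 + 17 + 8 + 18 + 13 + 17 + 13 + 21 + 8) / 20 = 275 / 20 = 13.7500
UCL = c̄ + 3√c̄ = 13.7500 + 3 × √13.7500 = 13.7500 + 3 × 3.7081 = 24.8743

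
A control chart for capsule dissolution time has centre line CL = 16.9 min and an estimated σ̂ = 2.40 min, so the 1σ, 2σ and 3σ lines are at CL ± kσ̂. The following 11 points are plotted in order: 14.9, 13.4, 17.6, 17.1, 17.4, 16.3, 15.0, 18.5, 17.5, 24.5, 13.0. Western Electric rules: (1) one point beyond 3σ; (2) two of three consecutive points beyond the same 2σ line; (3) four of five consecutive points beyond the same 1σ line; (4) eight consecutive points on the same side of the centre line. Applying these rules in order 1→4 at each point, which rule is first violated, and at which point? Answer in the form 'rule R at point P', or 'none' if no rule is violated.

Zone of each point (C = within 1σ̂, B = 1σ̂–2σ̂, A = 2σ̂–3σ̂, * = beyond 3σ̂; sign = side of CL): 1:-C, 2:-B, 3:+C, 4:+C, 5:+C, 6:-C, 7:-C, 8:+C, 9:+C, 10:+*, 11:-B
Rule 1 (one point beyond the 3σ limits) is satisfied at point 10.

rule 1 at point 10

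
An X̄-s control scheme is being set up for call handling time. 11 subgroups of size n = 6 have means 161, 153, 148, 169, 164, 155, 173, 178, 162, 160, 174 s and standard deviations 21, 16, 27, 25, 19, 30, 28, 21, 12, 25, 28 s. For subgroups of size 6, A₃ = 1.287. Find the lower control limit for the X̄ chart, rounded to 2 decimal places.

X̄̄ = (161 + 153 + 148 + 169 + 164 + 155 + 173 + 178 + 162 + 160 + 174) / 11 = 163.3636
s̄ = (21 + 16 + 27 + 25 + 19 + 30 + 28 + 21 + 12 + 25 + 28) / 11 = 22.9091
LCL = X̄̄ − A₃·s̄ = 163.3636 − 1.287 × 22.9091 = 133.8796

133.88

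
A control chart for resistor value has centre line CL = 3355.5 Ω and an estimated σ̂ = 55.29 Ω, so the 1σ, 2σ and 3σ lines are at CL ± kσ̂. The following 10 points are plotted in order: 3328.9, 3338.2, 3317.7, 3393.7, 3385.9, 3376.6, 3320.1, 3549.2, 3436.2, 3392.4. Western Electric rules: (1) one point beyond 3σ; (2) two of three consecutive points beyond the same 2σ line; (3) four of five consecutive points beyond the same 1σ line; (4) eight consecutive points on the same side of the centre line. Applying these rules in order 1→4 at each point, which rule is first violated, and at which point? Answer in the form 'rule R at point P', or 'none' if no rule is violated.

Zone of each point (C = within 1σ̂, B = 1σ̂–2σ̂, A = 2σ̂–3σ̂, * = beyond 3σ̂; sign = side of CL): 1:-C, 2:-C, 3:-C, 4:+C, 5:+C, 6:+C, 7:-C, 8:+*, 9:+B, 10:+C
Rule 1 (one point beyond the 3σ limits) is satisfied at point 8.

rule 1 at point 8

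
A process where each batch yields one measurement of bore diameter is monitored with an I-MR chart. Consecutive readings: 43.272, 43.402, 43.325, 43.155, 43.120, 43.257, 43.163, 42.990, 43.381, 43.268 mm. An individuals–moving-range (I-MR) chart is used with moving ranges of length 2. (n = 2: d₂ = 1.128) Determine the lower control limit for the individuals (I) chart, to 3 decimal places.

X̄ = (43.272 + 43.402 + 43.325 + 43.155 + 43.120 + 43.257 + 43.163 + 42.990 + 43.381 + 43.268) / 10 = 43.2333
Moving ranges: 0.130, 0.077, 0.170, 0.035, 0.137, 0.094, 0.173, 0.391, 0.113; M̄R̄ = 1.3200 / 9 = 0.1467
LCL = X̄ − 3·M̄R̄/d₂ = 43.2333 − 3 × 0.1467 / 1.128 = 42.8432

42.843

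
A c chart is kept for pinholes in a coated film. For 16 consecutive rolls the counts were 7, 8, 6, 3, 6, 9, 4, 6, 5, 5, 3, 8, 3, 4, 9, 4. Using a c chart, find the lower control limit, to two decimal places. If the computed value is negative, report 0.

0.00

c̄ = (7 + 8 + 6 + 3 + 6 + 9 + 4 + 6 + 5 + 5 + 3 + 8 + 3 + 4 + 9 + 4) / 16 = 90 / 16 = 5.6250
LCL = c̄ − 3√c̄ = 5.6250 − 3 × 2.3717 = -1.4901 → 0 (cannot be negative)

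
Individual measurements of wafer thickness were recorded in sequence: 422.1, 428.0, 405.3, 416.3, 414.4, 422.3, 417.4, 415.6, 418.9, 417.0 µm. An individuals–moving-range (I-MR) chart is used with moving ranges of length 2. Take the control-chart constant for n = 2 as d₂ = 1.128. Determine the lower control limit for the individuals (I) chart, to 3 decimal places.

X̄ = (422.1 + 428.0 + 405.3 + 416.3 + 414.4 + 422.3 + 417.4 + 415.6 + 418.9 + 417.0) / 10 = 417.7300
Moving ranges: 5.9, 22.7, 11.0, 1.9, 7.9, 4.9, 1.8, 3.3, 1.9; M̄R̄ = 61.3000 / 9 = 6.8111
LCL = X̄ − 3·M̄R̄/d₂ = 417.7300 − 3 × 6.8111 / 1.128 = 399.6153

399.615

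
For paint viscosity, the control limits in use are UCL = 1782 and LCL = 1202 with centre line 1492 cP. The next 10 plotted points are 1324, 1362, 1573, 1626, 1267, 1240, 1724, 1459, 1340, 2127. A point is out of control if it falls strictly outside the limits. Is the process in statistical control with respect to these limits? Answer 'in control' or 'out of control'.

out of control

Compare each point to [1202, 1782]: sample 10 = 2127 > UCL.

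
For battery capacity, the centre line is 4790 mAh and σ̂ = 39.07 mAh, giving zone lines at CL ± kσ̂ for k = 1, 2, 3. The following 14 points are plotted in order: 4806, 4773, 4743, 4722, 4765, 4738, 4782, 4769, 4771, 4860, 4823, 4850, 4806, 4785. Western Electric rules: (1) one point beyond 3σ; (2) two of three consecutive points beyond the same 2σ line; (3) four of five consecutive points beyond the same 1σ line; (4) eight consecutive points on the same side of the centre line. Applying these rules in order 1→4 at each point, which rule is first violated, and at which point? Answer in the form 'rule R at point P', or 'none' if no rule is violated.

Zone of each point (C = within 1σ̂, B = 1σ̂–2σ̂, A = 2σ̂–3σ̂, * = beyond 3σ̂; sign = side of CL): 1:+C, 2:-C, 3:-B, 4:-B, 5:-C, 6:-B, 7:-C, 8:-C, 9:-C, 10:+B, 11:+C, 12:+B, 13:+C, 14:-C
Rule 4 (eight consecutive points on the same side of the centre line) is satisfied at point 9.

rule 4 at point 9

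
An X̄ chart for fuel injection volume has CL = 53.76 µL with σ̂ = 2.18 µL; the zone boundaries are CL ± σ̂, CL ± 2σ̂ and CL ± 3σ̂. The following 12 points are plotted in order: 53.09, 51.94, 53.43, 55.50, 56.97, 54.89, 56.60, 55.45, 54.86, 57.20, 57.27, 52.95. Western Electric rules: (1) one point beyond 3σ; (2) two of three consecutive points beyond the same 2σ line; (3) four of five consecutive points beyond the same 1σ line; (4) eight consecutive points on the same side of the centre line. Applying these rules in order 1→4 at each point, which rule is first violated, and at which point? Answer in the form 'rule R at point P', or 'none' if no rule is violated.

rule 4 at point 11

Zone of each point (C = within 1σ̂, B = 1σ̂–2σ̂, A = 2σ̂–3σ̂, * = beyond 3σ̂; sign = side of CL): 1:-C, 2:-C, 3:-C, 4:+C, 5:+B, 6:+C, 7:+B, 8:+C, 9:+C, 10:+B, 11:+B, 12:-C
Rule 4 (eight consecutive points on the same side of the centre line) is satisfied at point 11.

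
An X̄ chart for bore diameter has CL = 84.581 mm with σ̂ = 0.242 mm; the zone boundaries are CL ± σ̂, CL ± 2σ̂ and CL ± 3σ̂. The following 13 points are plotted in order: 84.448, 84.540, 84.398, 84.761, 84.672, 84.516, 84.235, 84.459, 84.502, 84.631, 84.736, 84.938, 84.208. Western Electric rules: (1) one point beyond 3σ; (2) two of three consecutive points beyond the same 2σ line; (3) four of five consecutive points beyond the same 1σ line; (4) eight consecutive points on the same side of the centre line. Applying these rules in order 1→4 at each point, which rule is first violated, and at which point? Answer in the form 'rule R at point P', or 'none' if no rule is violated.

none

Zone of each point (C = within 1σ̂, B = 1σ̂–2σ̂, A = 2σ̂–3σ̂, * = beyond 3σ̂; sign = side of CL): 1:-C, 2:-C, 3:-C, 4:+C, 5:+C, 6:-C, 7:-B, 8:-C, 9:-C, 10:+C, 11:+C, 12:+B, 13:-B
No rule fires across all 13 points.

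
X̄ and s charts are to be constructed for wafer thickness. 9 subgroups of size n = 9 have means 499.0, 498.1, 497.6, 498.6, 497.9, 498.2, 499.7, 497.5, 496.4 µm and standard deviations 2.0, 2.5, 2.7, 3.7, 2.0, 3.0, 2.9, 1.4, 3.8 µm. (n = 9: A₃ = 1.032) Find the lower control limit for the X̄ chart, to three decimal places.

495.359

X̄̄ = (499.0 + 498.1 + 497.6 + 498.6 + 497.9 + 498.2 + 499.7 + 497.5 + 496.4) / 9 = 498.1111
s̄ = (2.0 + 2.5 + 2.7 + 3.7 + 2.0 + 3.0 + 2.9 + 1.4 + 3.8) / 9 = 2.6667
LCL = X̄̄ − A₃·s̄ = 498.1111 − 1.032 × 2.6667 = 495.3591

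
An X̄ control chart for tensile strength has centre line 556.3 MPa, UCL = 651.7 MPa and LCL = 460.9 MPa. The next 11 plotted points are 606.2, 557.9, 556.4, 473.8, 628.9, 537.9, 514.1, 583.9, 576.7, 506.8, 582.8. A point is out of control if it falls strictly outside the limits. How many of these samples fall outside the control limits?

All 11 points lie within [460.9, 651.7].

0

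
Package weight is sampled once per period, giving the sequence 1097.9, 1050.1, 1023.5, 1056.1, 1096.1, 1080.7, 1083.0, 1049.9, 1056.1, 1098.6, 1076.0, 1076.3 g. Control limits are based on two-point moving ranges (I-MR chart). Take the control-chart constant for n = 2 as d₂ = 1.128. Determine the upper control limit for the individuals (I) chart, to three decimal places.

X̄ = (1097.9 + 1050.1 + 1023.5 + 1056.1 + 1096.1 + 1080.7 + 1083.0 + 1049.9 + 1056.1 + 1098.6 + 1076.0 + 1076.3) / 12 = 1070.3583
Moving ranges: 47.8, 26.6, 32.6, 40.0, 15.4, 2.3, 33.1, 6.2, 42.5, 22.6, 0.3; M̄R̄ = 269.4000 / 11 = 24.4909
UCL = X̄ + 3·M̄R̄/d₂ = 1070.3583 + 3 × 24.4909 / 1.128 = 1135.4937

1135.494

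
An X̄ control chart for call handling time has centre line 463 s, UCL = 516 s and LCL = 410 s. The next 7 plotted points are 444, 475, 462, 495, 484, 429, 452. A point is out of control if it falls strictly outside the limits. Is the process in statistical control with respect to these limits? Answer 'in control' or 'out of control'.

All 7 points lie within [410, 516].

in control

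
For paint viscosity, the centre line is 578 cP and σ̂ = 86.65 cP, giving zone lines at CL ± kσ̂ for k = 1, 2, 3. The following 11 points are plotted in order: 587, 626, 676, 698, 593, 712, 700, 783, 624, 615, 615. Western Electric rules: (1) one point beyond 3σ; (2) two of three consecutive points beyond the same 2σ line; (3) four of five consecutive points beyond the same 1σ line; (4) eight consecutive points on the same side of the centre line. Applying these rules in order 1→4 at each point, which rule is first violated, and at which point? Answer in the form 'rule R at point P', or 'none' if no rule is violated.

rule 3 at point 7

Zone of each point (C = within 1σ̂, B = 1σ̂–2σ̂, A = 2σ̂–3σ̂, * = beyond 3σ̂; sign = side of CL): 1:+C, 2:+C, 3:+B, 4:+B, 5:+C, 6:+B, 7:+B, 8:+A, 9:+C, 10:+C, 11:+C
Rule 3 (four of five consecutive points beyond the same 1σ limit) is satisfied at point 7.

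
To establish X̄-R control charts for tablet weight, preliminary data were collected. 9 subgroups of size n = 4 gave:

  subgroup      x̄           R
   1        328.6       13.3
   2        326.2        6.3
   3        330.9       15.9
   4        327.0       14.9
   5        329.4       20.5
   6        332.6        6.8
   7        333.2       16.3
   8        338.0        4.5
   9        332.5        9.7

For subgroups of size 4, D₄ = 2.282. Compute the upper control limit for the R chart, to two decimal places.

R̄ = (13.3 + 6.3 + 15.9 + 14.9 + 20.5 + 6.8 + 16.3 + 4.5 + 9.7) / 9 = 108.2000 / 9 = 12.0222
UCL_R = D₄·R̄ = 2.282 × 12.0222 = 27.4347

27.43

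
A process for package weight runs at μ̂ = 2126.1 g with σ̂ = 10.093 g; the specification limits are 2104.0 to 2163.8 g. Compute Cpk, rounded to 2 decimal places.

0.73

Cpu = (USL − μ̂) / (3σ̂) = (2163.8 − 2126.1) / (3 × 10.093) = 1.2451; Cpl = (μ̂ − LSL) / (3σ̂) = (2126.1 − 2104.0) / (3 × 10.093) = 0.7299; Cpk = min(Cpu, Cpl) = 0.7299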